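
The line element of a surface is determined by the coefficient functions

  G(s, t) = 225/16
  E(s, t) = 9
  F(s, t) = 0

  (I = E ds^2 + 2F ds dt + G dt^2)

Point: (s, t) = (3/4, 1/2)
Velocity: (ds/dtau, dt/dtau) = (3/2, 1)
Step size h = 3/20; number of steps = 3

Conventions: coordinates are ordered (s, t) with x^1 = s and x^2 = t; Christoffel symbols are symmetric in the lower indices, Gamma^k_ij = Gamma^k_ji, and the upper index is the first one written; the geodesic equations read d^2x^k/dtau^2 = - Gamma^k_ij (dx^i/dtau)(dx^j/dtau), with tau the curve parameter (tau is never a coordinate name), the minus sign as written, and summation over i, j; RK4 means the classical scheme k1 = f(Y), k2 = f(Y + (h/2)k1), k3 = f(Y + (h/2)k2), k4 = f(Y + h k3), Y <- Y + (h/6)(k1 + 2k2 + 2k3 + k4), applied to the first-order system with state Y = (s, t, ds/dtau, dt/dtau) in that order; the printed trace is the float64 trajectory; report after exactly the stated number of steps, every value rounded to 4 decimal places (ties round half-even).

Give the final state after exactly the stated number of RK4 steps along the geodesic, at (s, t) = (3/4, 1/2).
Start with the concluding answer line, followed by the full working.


Answer: s = 1.4250, t = 0.9500, ds/dtau = 1.5000, dt/dtau = 1.0000

f(Y) = (ds/dtau, dt/dtau, -Gamma^s_ij Y'^i Y'^j, -Gamma^t_ij Y'^i Y'^j) with the Gammas evaluated at the stage position; h = 0.150000; intermediate values shown to 6 dp
step 0: s = 0.7500, t = 0.5000, ds/dtau = 1.5000, dt/dtau = 1.0000
step 1:
  k1: at (s, t) = (0.750000, 0.500000), (ds/dtau, dt/dtau) = (1.500000, 1.000000); Gamma_sss = 0.000000, Gamma_sst = 0.000000, Gamma_stt = 0.000000, Gamma_tss = 0.000000, Gamma_tst = 0.000000, Gamma_ttt = 0.000000; k1 = (1.500000, 1.000000, 0.000000, 0.000000)
  k2: at (s, t) = (0.862500, 0.575000), (ds/dtau, dt/dtau) = (1.500000, 1.000000); Gamma_sss = 0.000000, Gamma_sst = 0.000000, Gamma_stt = 0.000000, Gamma_tss = 0.000000, Gamma_tst = 0.000000, Gamma_ttt = 0.000000; k2 = (1.500000, 1.000000, 0.000000, 0.000000)
  k3: at (s, t) = (0.862500, 0.575000), (ds/dtau, dt/dtau) = (1.500000, 1.000000); Gamma_sss = 0.000000, Gamma_sst = 0.000000, Gamma_stt = 0.000000, Gamma_tss = 0.000000, Gamma_tst = 0.000000, Gamma_ttt = 0.000000; k3 = (1.500000, 1.000000, 0.000000, 0.000000)
  k4: at (s, t) = (0.975000, 0.650000), (ds/dtau, dt/dtau) = (1.500000, 1.000000); Gamma_sss = 0.000000, Gamma_sst = 0.000000, Gamma_stt = 0.000000, Gamma_tss = 0.000000, Gamma_tst = 0.000000, Gamma_ttt = 0.000000; k4 = (1.500000, 1.000000, 0.000000, 0.000000)
  Y <- Y + (h/6)(k1 + 2k2 + 2k3 + k4): s = 0.9750, t = 0.6500, ds/dtau = 1.5000, dt/dtau = 1.0000
step 2:
  k1: at (s, t) = (0.975000, 0.650000), (ds/dtau, dt/dtau) = (1.500000, 1.000000); Gamma_sss = 0.000000, Gamma_sst = 0.000000, Gamma_stt = 0.000000, Gamma_tss = 0.000000, Gamma_tst = 0.000000, Gamma_ttt = 0.000000; k1 = (1.500000, 1.000000, 0.000000, 0.000000)
  k2: at (s, t) = (1.087500, 0.725000), (ds/dtau, dt/dtau) = (1.500000, 1.000000); Gamma_sss = 0.000000, Gamma_sst = 0.000000, Gamma_stt = 0.000000, Gamma_tss = 0.000000, Gamma_tst = 0.000000, Gamma_ttt = 0.000000; k2 = (1.500000, 1.000000, 0.000000, 0.000000)
  k3: at (s, t) = (1.087500, 0.725000), (ds/dtau, dt/dtau) = (1.500000, 1.000000); Gamma_sss = 0.000000, Gamma_sst = 0.000000, Gamma_stt = 0.000000, Gamma_tss = 0.000000, Gamma_tst = 0.000000, Gamma_ttt = 0.000000; k3 = (1.500000, 1.000000, 0.000000, 0.000000)
  k4: at (s, t) = (1.200000, 0.800000), (ds/dtau, dt/dtau) = (1.500000, 1.000000); Gamma_sss = 0.000000, Gamma_sst = 0.000000, Gamma_stt = 0.000000, Gamma_tss = 0.000000, Gamma_tst = 0.000000, Gamma_ttt = 0.000000; k4 = (1.500000, 1.000000, 0.000000, 0.000000)
  Y <- Y + (h/6)(k1 + 2k2 + 2k3 + k4): s = 1.2000, t = 0.8000, ds/dtau = 1.5000, dt/dtau = 1.0000
step 3:
  k1: at (s, t) = (1.200000, 0.800000), (ds/dtau, dt/dtau) = (1.500000, 1.000000); Gamma_sss = 0.000000, Gamma_sst = 0.000000, Gamma_stt = 0.000000, Gamma_tss = 0.000000, Gamma_tst = 0.000000, Gamma_ttt = 0.000000; k1 = (1.500000, 1.000000, 0.000000, 0.000000)
  k2: at (s, t) = (1.312500, 0.875000), (ds/dtau, dt/dtau) = (1.500000, 1.000000); Gamma_sss = 0.000000, Gamma_sst = 0.000000, Gamma_stt = 0.000000, Gamma_tss = 0.000000, Gamma_tst = 0.000000, Gamma_ttt = 0.000000; k2 = (1.500000, 1.000000, 0.000000, 0.000000)
  k3: at (s, t) = (1.312500, 0.875000), (ds/dtau, dt/dtau) = (1.500000, 1.000000); Gamma_sss = 0.000000, Gamma_sst = 0.000000, Gamma_stt = 0.000000, Gamma_tss = 0.000000, Gamma_tst = 0.000000, Gamma_ttt = 0.000000; k3 = (1.500000, 1.000000, 0.000000, 0.000000)
  k4: at (s, t) = (1.425000, 0.950000), (ds/dtau, dt/dtau) = (1.500000, 1.000000); Gamma_sss = 0.000000, Gamma_sst = 0.000000, Gamma_stt = 0.000000, Gamma_tss = 0.000000, Gamma_tst = 0.000000, Gamma_ttt = 0.000000; k4 = (1.500000, 1.000000, 0.000000, 0.000000)
  Y <- Y + (h/6)(k1 + 2k2 + 2k3 + k4): s = 1.4250, t = 0.9500, ds/dtau = 1.5000, dt/dtau = 1.0000


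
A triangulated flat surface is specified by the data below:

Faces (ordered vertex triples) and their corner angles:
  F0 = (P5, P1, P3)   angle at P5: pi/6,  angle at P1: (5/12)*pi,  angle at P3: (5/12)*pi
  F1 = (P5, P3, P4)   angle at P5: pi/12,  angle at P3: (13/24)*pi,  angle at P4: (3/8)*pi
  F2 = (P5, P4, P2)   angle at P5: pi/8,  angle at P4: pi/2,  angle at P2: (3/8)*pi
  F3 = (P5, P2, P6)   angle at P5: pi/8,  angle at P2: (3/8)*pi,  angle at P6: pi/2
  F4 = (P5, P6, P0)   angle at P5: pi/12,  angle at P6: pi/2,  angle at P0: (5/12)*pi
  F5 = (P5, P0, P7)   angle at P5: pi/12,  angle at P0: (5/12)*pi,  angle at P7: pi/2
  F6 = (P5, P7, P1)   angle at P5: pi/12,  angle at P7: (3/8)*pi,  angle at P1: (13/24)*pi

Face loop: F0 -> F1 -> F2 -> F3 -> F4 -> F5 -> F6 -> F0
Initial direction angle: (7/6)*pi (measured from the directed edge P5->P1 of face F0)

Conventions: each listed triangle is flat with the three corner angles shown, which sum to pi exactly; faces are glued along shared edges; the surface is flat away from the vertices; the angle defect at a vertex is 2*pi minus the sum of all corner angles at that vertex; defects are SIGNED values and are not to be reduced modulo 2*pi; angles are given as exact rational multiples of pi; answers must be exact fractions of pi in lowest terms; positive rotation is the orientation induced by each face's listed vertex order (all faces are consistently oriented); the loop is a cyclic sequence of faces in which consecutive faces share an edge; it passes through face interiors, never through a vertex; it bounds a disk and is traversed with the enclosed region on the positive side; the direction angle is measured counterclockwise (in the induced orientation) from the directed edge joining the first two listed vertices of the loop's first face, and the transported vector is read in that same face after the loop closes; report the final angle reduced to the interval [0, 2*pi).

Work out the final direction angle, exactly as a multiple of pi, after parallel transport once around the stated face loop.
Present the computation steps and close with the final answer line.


enclosed vertex P5: corner angles sum to (3/4)*pi, defect = 2*pi - (3/4)*pi = (5/4)*pi
summing the enclosed defects onto the initial angle, mod 2*pi in the induced orientation:
final angle = (7/6)*pi + (5/4)*pi = (5/12)*pi (mod 2*pi)

Answer: final direction angle = (5/12)*pi


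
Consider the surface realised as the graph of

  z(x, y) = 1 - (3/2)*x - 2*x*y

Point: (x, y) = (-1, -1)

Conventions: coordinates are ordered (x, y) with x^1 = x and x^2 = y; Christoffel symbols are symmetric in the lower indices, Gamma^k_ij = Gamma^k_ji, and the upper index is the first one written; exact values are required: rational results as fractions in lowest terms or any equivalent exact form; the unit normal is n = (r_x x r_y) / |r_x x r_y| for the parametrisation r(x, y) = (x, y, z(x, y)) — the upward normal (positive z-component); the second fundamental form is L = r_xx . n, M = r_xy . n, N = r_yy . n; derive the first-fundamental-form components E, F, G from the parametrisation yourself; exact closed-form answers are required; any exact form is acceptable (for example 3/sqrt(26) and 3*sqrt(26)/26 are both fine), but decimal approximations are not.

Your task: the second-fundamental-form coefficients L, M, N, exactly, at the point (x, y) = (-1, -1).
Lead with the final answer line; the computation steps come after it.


Answer: L = 0, M = -4*sqrt(21)/21, N = 0

z_x = 1/2, z_y = 2, z_xx = 0, z_xy = -2, z_yy = 0
E = 5/4, F = 1, G = 5; answer radicand W^2 = 21/4
unnormalised second-form numerators: l = 0, m = -2, n = 0; L = l/sqrt(21/4), and similarly M = m/sqrt(W^2), N = n/sqrt(W^2)


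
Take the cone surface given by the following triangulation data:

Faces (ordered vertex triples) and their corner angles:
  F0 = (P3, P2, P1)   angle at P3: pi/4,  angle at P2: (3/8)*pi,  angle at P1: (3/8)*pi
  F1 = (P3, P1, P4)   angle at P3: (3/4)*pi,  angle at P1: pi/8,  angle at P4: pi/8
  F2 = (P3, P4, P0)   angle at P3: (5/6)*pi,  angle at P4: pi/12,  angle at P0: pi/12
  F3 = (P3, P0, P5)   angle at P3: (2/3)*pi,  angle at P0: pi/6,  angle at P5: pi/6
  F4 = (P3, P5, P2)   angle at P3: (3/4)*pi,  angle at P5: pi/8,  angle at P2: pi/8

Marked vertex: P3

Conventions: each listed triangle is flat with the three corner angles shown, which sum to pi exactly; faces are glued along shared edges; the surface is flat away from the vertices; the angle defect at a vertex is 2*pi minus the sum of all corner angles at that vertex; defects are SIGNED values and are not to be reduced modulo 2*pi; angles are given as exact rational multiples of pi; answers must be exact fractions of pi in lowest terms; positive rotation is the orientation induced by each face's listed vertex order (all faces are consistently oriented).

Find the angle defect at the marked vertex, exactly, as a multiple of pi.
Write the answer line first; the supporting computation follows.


Answer: defect(P3) = (-5/4)*pi

Sum of corner angles at P3: (13/4)*pi
defect = 2*pi - (13/4)*pi


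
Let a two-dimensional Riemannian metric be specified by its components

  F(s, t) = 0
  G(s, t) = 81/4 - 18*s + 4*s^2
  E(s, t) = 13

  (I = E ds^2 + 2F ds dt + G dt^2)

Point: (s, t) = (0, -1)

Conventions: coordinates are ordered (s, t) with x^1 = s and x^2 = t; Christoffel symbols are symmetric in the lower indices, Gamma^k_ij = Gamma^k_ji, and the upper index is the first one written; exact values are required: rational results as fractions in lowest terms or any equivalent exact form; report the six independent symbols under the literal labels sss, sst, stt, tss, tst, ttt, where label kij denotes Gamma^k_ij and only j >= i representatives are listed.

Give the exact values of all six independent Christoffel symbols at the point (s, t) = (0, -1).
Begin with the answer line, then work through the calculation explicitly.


Answer: Gamma_sss = 0, Gamma_sst = 0, Gamma_stt = 9/13, Gamma_tss = 0, Gamma_tst = -4/9, Gamma_ttt = 0

E = 13, F = 0, G = 81/4 at the point
E_s = 0, E_t = 0, F_s = 0, F_t = 0, G_s = -18, G_t = 0
EG - F^2 = 1053/4;  g^inv = (4/1053) * [[81/4, 0], [0, 13]]
first-kind symbols [ij,l] = (1/2)(d_i g_jl + d_j g_il - d_l g_ij): [ss,s] = E_s/2 = 0, [ss,t] = F_s - E_t/2 = 0, [st,s] = E_t/2 = 0, [st,t] = G_s/2 = -9, [tt,s] = F_t - G_s/2 = 9, [tt,t] = G_t/2 = 0
Gamma^s_ij = (G*[ij,s] - F*[ij,t])/(EG - F^2), Gamma^t_ij = (E*[ij,t] - F*[ij,s])/(EG - F^2)


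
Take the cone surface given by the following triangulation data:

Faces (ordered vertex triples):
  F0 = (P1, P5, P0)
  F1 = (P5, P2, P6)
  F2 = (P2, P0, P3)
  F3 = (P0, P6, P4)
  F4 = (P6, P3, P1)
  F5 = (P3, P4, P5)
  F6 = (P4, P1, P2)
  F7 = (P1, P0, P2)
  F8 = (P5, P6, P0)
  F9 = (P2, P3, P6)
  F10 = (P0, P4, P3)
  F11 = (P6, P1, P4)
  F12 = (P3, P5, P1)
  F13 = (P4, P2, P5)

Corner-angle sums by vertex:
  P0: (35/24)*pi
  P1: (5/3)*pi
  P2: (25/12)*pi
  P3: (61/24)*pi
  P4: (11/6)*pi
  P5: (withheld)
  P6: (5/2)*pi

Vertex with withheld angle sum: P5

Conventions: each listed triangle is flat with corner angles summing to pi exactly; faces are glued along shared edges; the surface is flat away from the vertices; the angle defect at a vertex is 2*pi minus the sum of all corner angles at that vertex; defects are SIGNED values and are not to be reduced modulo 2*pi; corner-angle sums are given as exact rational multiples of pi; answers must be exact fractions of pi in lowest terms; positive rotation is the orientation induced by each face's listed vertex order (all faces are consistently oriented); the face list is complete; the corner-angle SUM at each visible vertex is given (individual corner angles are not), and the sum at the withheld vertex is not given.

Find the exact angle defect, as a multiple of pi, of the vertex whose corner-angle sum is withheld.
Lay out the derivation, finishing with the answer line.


V = 7, E = 21, F = 14; chi = V - E + F = 0
Gauss-Bonnet: total defect = 2*pi*chi = 0; visible defects sum to -pi/12

Answer: defect(P5) = pi/12


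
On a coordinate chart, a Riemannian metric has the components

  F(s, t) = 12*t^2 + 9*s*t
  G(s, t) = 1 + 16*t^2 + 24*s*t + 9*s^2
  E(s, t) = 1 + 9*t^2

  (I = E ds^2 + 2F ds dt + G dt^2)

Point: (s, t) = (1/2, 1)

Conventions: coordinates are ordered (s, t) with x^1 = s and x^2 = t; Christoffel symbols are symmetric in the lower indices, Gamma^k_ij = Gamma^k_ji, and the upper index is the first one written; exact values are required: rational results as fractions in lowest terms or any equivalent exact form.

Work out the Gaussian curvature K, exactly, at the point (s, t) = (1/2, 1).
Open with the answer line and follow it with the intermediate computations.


Answer: K = -144/25921

E = 10, F = 33/2, G = 125/4, EG - F^2 = 161/4 at the point
E_s = 0, E_t = 18, F_s = 9, F_t = 57/2, G_s = 33, G_t = 44
E_tt = 18, F_st = 9, G_ss = 18
The intrinsic route: Brioschi's K = (det M1 - det M2)/(EG - F^2)^2.
M1 = [[-E_tt/2 + F_st - G_ss/2, E_s/2, F_s - E_t/2], [F_t - G_s/2, E, F], [G_t/2, F, G]] = [[-9, 0, 0], [12, 10, 33/2], [22, 33/2, 125/4]]; det M1 = -1449/4
M2 = [[0, E_t/2, G_s/2], [E_t/2, E, F], [G_s/2, F, G]] = [[0, 9, 33/2], [9, 10, 33/2], [33/2, 33/2, 125/4]]; det M2 = -1413/4
det M1 - det M2 = -9; K = -9 / (161/4)^2 = -144/25921


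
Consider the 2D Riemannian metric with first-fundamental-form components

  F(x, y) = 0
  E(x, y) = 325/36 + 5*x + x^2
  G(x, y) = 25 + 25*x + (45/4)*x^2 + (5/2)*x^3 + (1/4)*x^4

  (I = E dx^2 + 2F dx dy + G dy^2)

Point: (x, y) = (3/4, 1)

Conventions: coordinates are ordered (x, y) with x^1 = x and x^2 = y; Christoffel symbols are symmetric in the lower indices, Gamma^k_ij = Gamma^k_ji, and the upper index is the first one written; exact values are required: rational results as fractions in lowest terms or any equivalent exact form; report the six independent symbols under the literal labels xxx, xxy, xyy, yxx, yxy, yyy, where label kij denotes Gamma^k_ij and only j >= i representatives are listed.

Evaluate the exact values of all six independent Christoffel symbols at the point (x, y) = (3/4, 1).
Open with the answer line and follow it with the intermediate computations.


Answer: Gamma_xxx = 468/1921, Gamma_xxy = 0, Gamma_xyy = -26793/15368, Gamma_yxx = 0, Gamma_yxy = 104/229, Gamma_yyy = 0

E = 1921/144, F = 0, G = 52441/1024 at the point
E_x = 13/2, E_y = 0, F_x = 0, F_y = 0, G_x = 2977/64, G_y = 0
EG - F^2 = 100739161/147456;  g^inv = (147456/100739161) * [[52441/1024, 0], [0, 1921/144]]
first-kind symbols [ij,l] = (1/2)(d_i g_jl + d_j g_il - d_l g_ij): [xx,x] = E_x/2 = 13/4, [xx,y] = F_x - E_y/2 = 0, [xy,x] = E_y/2 = 0, [xy,y] = G_x/2 = 2977/128, [yy,x] = F_y - G_x/2 = -2977/128, [yy,y] = G_y/2 = 0
Gamma^x_ij = (G*[ij,x] - F*[ij,y])/(EG - F^2), Gamma^y_ij = (E*[ij,y] - F*[ij,x])/(EG - F^2)


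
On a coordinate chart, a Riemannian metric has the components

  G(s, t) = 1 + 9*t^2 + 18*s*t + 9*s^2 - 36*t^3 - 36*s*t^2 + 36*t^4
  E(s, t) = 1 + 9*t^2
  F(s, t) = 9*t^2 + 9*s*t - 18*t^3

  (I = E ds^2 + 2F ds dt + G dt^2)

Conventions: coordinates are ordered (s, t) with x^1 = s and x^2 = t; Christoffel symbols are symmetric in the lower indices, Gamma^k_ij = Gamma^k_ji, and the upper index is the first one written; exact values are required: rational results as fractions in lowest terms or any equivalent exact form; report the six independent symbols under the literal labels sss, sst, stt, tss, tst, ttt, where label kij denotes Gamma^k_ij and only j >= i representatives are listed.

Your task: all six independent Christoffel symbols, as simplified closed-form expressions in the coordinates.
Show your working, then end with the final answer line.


E = 1 + 9*t^2; F = 9*t^2 + 9*s*t - 18*t^3; G = 1 + 9*t^2 + 18*s*t + 9*s^2 - 36*t^3 - 36*s*t^2 + 36*t^4
Gamma^k_ij = (1/2) g^{kl} (d_i g_jl + d_j g_il - d_l g_ij), with g^inv = (1/(EG-F^2)) [[G, -F], [-F, E]]
first partials: E_s = 0, E_t = 18*t, F_s = 9*t, F_t = 18*t + 9*s - 54*t^2, G_s = 18*t + 18*s - 36*t^2, G_t = 18*t + 18*s - 108*t^2 - 72*s*t + 144*t^3
D = EG - F^2 = 1 + 18*t^2 + 18*s*t + 9*s^2 - 36*t^3 - 36*s*t^2 + 36*t^4
expanded: Gamma^s_ss = (G E_s - 2F F_s + F E_t)/(2D), Gamma^s_st = (G E_t - F G_s)/(2D), Gamma^s_tt = (2G F_t - G G_s - F G_t)/(2D), Gamma^t_ss = (2E F_s - E E_t - F E_s)/(2D), Gamma^t_st = (E G_s - F E_t)/(2D), Gamma^t_tt = (E G_t - 2F F_t + F G_s)/(2D); substitute and cancel common factors

Answer: Gamma_sss = 0, Gamma_sst = 9*t/(9*s^2 - 36*s*t^2 + 18*s*t + 36*t^4 - 36*t^3 + 18*t^2 + 1), Gamma_stt = (-36*t^2 + 9*t)/(9*s^2 - 36*s*t^2 + 18*s*t + 36*t^4 - 36*t^3 + 18*t^2 + 1), Gamma_tss = 0, Gamma_tst = (9*s - 18*t^2 + 9*t)/(9*s^2 - 36*s*t^2 + 18*s*t + 36*t^4 - 36*t^3 + 18*t^2 + 1), Gamma_ttt = (-36*s*t + 9*s + 72*t^3 - 54*t^2 + 9*t)/(9*s^2 - 36*s*t^2 + 18*s*t + 36*t^4 - 36*t^3 + 18*t^2 + 1)


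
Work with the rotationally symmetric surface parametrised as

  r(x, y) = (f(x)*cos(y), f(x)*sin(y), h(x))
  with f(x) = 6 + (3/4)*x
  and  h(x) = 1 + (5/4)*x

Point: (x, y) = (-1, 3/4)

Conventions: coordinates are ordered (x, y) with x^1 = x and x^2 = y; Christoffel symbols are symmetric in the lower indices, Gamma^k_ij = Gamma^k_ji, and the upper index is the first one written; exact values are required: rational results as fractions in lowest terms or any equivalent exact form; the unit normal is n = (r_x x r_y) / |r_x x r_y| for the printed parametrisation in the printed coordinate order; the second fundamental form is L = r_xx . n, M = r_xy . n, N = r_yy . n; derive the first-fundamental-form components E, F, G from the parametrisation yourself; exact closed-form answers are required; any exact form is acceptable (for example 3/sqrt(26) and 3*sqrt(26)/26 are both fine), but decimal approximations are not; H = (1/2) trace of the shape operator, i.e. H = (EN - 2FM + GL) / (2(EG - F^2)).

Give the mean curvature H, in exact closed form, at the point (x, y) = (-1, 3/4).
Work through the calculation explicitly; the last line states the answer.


f = 21/4, f' = 3/4, f'' = 0, h' = 5/4, h'' = 0
E = 17/8, F = 0, G = 441/16; answer radicand W^2 = 17/8
unnormalised second-form numerators: l = 0, m = 0, n = 105/16; L = l/sqrt(17/8), and similarly M = m/sqrt(W^2), N = n/sqrt(W^2)
H = (E*n - 2*F*m + G*l) / (2*(EG - F^2)*sqrt(W^2)); E*n - 2*F*m + G*l = 1785/128, EG - F^2 = 7497/128, so H = (5/42)/sqrt(17/8)

Answer: H = 5*sqrt(34)/357


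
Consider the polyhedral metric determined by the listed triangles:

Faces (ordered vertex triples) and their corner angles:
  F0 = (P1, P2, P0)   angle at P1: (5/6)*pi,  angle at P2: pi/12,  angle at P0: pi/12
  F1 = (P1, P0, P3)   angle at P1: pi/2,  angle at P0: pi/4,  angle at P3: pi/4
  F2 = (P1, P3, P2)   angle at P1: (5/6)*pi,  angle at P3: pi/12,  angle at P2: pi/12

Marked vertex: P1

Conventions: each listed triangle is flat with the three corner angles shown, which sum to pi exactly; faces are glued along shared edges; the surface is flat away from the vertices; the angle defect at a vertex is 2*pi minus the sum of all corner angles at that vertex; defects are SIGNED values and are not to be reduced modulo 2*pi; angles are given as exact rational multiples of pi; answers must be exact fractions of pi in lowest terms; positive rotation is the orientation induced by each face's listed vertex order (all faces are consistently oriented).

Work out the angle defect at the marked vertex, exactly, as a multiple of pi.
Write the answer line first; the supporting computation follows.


Answer: defect(P1) = -pi/6

Sum of corner angles at P1: (13/6)*pi
defect = 2*pi - (13/6)*pi


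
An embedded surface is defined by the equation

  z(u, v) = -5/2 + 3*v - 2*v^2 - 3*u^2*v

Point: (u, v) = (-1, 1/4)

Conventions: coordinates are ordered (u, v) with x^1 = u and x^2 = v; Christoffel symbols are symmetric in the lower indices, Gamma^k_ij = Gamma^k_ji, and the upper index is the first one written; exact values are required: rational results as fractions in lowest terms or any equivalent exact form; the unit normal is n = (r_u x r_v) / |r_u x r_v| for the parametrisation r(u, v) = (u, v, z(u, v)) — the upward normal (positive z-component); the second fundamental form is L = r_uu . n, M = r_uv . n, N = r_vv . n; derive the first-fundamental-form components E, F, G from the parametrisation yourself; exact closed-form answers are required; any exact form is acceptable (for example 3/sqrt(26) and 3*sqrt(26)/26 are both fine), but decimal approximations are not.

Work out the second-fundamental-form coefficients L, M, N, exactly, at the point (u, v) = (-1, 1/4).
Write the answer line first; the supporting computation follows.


Answer: L = -3*sqrt(17)/17, M = 12*sqrt(17)/17, N = -8*sqrt(17)/17

z_u = 3/2, z_v = -1, z_uu = -3/2, z_uv = 6, z_vv = -4
E = 13/4, F = -3/2, G = 2; answer radicand W^2 = 17/4
unnormalised second-form numerators: l = -3/2, m = 6, n = -4; L = l/sqrt(17/4), and similarly M = m/sqrt(W^2), N = n/sqrt(W^2)


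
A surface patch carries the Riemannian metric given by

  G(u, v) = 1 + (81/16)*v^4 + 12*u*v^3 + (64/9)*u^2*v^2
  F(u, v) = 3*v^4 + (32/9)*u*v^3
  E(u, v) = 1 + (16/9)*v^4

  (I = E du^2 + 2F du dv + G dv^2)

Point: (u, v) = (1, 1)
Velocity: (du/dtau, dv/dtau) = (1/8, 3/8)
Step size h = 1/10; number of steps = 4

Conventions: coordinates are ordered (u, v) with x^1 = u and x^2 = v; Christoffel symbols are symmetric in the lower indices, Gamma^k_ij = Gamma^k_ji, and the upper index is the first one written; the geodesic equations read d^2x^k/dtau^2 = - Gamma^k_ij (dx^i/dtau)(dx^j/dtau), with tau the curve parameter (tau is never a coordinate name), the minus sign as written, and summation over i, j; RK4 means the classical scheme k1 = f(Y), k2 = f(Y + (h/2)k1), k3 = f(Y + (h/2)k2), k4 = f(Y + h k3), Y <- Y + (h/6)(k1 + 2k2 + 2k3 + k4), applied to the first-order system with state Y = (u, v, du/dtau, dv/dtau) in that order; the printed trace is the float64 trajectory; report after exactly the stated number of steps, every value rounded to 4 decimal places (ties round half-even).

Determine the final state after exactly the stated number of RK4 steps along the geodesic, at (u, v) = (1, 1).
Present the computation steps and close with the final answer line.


f(Y) = (du/dtau, dv/dtau, -Gamma^u_ij Y'^i Y'^j, -Gamma^v_ij Y'^i Y'^j) with the Gammas evaluated at the stage position; h = 0.100000; intermediate values shown to 6 dp
step 0: u = 1.0000, v = 1.0000, du/dtau = 0.1250, dv/dtau = 0.3750
step 1:
  k1: at (u, v) = (1.000000, 1.000000), (du/dtau, dv/dtau) = (0.125000, 0.375000); Gamma_uuu = 0.000000, Gamma_uuv = 0.131925, Gamma_uvv = 0.354548, Gamma_vuu = 0.000000, Gamma_vuv = 0.486473, Gamma_vvv = 1.307395; k1 = (0.125000, 0.375000, -0.062226, -0.229459)
  k2: at (u, v) = (1.006250, 1.018750), (du/dtau, dv/dtau) = (0.121889, 0.363527); Gamma_uuu = 0.000000, Gamma_uuv = 0.131409, Gamma_uvv = 0.351550, Gamma_vuu = 0.000000, Gamma_vuv = 0.481347, Gamma_vvv = 1.287715; k2 = (0.121889, 0.363527, -0.058104, -0.212831)
  k3: at (u, v) = (1.006094, 1.018176), (du/dtau, dv/dtau) = (0.122095, 0.364358); Gamma_uuu = 0.000000, Gamma_uuv = 0.131421, Gamma_uvv = 0.351635, Gamma_vuu = 0.000000, Gamma_vuv = 0.481496, Gamma_vvv = 1.288307; k3 = (0.122095, 0.364358, -0.058375, -0.213872)
  k4: at (u, v) = (1.012209, 1.036436), (du/dtau, dv/dtau) = (0.119163, 0.353613); Gamma_uuu = 0.000000, Gamma_uuv = 0.130893, Gamma_uvv = 0.348714, Gamma_vuu = 0.000000, Gamma_vuv = 0.476547, Gamma_vvv = 1.269582; k4 = (0.119163, 0.353613, -0.054635, -0.198912)
  Y <- Y + (h/6)(k1 + 2k2 + 2k3 + k4): u = 1.0122, v = 1.0364, du/dtau = 0.1192, dv/dtau = 0.3536
step 2:
  k1: at (u, v) = (1.012202, 1.036406), (du/dtau, dv/dtau) = (0.119170, 0.353637); Gamma_uuu = 0.000000, Gamma_uuv = 0.130893, Gamma_uvv = 0.348719, Gamma_vuu = 0.000000, Gamma_vuv = 0.476555, Gamma_vvv = 1.269612; k1 = (0.119170, 0.353637, -0.054643, -0.198943)
  k2: at (u, v) = (1.018161, 1.054088), (du/dtau, dv/dtau) = (0.116438, 0.343690); Gamma_uuu = 0.000000, Gamma_uuv = 0.130357, Gamma_uvv = 0.345892, Gamma_vuu = 0.000000, Gamma_vuv = 0.471806, Gamma_vvv = 1.251897; k2 = (0.116438, 0.343690, -0.051291, -0.185639)
  k3: at (u, v) = (1.018024, 1.053591), (du/dtau, dv/dtau) = (0.116605, 0.344355); Gamma_uuu = 0.000000, Gamma_uuv = 0.130369, Gamma_uvv = 0.345965, Gamma_vuu = 0.000000, Gamma_vuv = 0.471933, Gamma_vvv = 1.252388; k3 = (0.116605, 0.344355, -0.051494, -0.186408)
  k4: at (u, v) = (1.023863, 1.070842), (du/dtau, dv/dtau) = (0.114020, 0.334996); Gamma_uuu = 0.000000, Gamma_uuv = 0.129827, Gamma_uvv = 0.343213, Gamma_vuu = 0.000000, Gamma_vuv = 0.467344, Gamma_vvv = 1.235484; k4 = (0.114020, 0.334996, -0.048434, -0.174351)
  Y <- Y + (h/6)(k1 + 2k2 + 2k3 + k4): u = 1.0239, v = 1.0708, du/dtau = 0.1140, dv/dtau = 0.3350
step 3:
  k1: at (u, v) = (1.023857, 1.070818), (du/dtau, dv/dtau) = (0.114026, 0.335014); Gamma_uuu = 0.000000, Gamma_uuv = 0.129827, Gamma_uvv = 0.343217, Gamma_vuu = 0.000000, Gamma_vuv = 0.467350, Gamma_vvv = 1.235507; k1 = (0.114026, 0.335014, -0.048440, -0.174372)
  k2: at (u, v) = (1.029558, 1.087569), (du/dtau, dv/dtau) = (0.111604, 0.326295); Gamma_uuu = 0.000000, Gamma_uuv = 0.129283, Gamma_uvv = 0.340552, Gamma_vuu = 0.000000, Gamma_vuv = 0.462939, Gamma_vvv = 1.219455; k2 = (0.111604, 0.326295, -0.045674, -0.163550)
  k3: at (u, v) = (1.029437, 1.087133), (du/dtau, dv/dtau) = (0.111742, 0.326836); Gamma_uuu = 0.000000, Gamma_uuv = 0.129294, Gamma_uvv = 0.340616, Gamma_vuu = 0.000000, Gamma_vuv = 0.463048, Gamma_vvv = 1.219866; k3 = (0.111742, 0.326836, -0.045829, -0.164131)
  k4: at (u, v) = (1.035031, 1.103502), (du/dtau, dv/dtau) = (0.109443, 0.318601); Gamma_uuu = 0.000000, Gamma_uuv = 0.128748, Gamma_uvv = 0.338022, Gamma_vuu = 0.000000, Gamma_vuv = 0.458782, Gamma_vvv = 1.204509; k4 = (0.109443, 0.318601, -0.043290, -0.154260)
  Y <- Y + (h/6)(k1 + 2k2 + 2k3 + k4): u = 1.0350, v = 1.1035, du/dtau = 0.1094, dv/dtau = 0.3186
step 4:
  k1: at (u, v) = (1.035026, 1.103483), (du/dtau, dv/dtau) = (0.109447, 0.318614); Gamma_uuu = 0.000000, Gamma_uuv = 0.128749, Gamma_uvv = 0.338025, Gamma_vuu = 0.000000, Gamma_vuv = 0.458786, Gamma_vvv = 1.204527; k1 = (0.109447, 0.318614, -0.043294, -0.154274)
  k2: at (u, v) = (1.040498, 1.119414), (du/dtau, dv/dtau) = (0.107282, 0.310900); Gamma_uuu = 0.000000, Gamma_uuv = 0.128205, Gamma_uvv = 0.335512, Gamma_vuu = 0.000000, Gamma_vuv = 0.454678, Gamma_vvv = 1.189894; k2 = (0.107282, 0.310900, -0.040982, -0.145345)
  k3: at (u, v) = (1.040390, 1.119028), (du/dtau, dv/dtau) = (0.107398, 0.311347); Gamma_uuu = 0.000000, Gamma_uuv = 0.128215, Gamma_uvv = 0.335568, Gamma_vuu = 0.000000, Gamma_vuv = 0.454772, Gamma_vvv = 1.190243; k3 = (0.107398, 0.311347, -0.041103, -0.145792)
  k4: at (u, v) = (1.045766, 1.134618), (du/dtau, dv/dtau) = (0.105336, 0.304035); Gamma_uuu = 0.000000, Gamma_uuv = 0.127672, Gamma_uvv = 0.333121, Gamma_vuu = 0.000000, Gamma_vuv = 0.450795, Gamma_vvv = 1.176210; k4 = (0.105336, 0.304035, -0.038970, -0.137600)
  Y <- Y + (h/6)(k1 + 2k2 + 2k3 + k4): u = 1.0458, v = 1.1346, du/dtau = 0.1053, dv/dtau = 0.3040

Answer: u = 1.0458, v = 1.1346, du/dtau = 0.1053, dv/dtau = 0.3040


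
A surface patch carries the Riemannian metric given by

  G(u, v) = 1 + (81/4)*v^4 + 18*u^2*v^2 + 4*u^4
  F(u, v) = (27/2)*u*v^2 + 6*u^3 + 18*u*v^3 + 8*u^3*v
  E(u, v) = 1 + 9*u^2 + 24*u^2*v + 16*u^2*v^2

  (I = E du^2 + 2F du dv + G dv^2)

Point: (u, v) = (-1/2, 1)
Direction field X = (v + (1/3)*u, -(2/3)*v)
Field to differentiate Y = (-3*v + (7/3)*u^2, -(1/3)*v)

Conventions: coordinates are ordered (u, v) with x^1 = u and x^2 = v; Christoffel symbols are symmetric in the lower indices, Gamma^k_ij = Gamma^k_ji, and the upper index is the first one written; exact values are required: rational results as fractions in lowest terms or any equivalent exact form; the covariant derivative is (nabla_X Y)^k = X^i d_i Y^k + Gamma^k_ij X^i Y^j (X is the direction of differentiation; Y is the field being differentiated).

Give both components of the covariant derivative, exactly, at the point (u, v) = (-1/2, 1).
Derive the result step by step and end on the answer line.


E = 53/4, F = -35/2, G = 26 at the point
E_u = -49, E_v = 14, F_u = 42, F_v = -83/2, G_u = -20, G_v = 90
EG - F^2 = 153/4;  g^inv = (4/153) * [[26, 35/2], [35/2, 53/4]]
first-kind symbols [ij,l] = (1/2)(d_i g_jl + d_j g_il - d_l g_ij): [uu,u] = E_u/2 = -49/2, [uu,v] = F_u - E_v/2 = 35, [uv,u] = E_v/2 = 7, [uv,v] = G_u/2 = -10, [vv,u] = F_v - G_u/2 = -63/2, [vv,v] = G_v/2 = 45
Gamma^u_ij = (G*[ij,u] - F*[ij,v])/(EG - F^2), Gamma^v_ij = (E*[ij,v] - F*[ij,u])/(EG - F^2)
Gamma_uuu = -98/153, Gamma_uuv = 28/153, Gamma_uvv = -14/17, Gamma_vuu = 140/153, Gamma_vuv = -40/153, Gamma_vvv = 20/17
X = (5/6, -2/3), Y = (-29/12, -1/3) at the point

Answer: (nabla_X Y)^u = 7747/5508, (nabla_X Y)^v = -4703/2754


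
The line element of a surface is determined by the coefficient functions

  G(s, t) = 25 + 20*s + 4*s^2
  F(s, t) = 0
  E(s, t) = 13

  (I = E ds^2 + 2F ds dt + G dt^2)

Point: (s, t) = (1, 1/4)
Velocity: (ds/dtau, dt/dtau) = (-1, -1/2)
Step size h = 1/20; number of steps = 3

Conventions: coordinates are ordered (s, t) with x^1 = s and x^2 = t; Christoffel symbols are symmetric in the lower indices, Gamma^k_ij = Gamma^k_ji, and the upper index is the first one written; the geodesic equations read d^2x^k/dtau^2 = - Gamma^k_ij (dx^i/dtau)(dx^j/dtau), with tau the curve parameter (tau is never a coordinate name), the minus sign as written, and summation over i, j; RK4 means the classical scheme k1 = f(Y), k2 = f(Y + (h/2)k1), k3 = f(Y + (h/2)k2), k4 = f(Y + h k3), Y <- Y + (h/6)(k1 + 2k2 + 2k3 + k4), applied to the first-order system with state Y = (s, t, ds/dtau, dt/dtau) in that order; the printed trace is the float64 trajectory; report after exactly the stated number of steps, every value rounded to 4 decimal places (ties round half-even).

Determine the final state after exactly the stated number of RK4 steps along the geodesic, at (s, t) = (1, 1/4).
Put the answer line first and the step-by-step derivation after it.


Answer: s = 0.8532, t = 0.1717, ds/dtau = -0.9569, dt/dtau = -0.5447

f(Y) = (ds/dtau, dt/dtau, -Gamma^s_ij Y'^i Y'^j, -Gamma^t_ij Y'^i Y'^j) with the Gammas evaluated at the stage position; h = 0.050000; intermediate values shown to 6 dp
step 0: s = 1.0000, t = 0.2500, ds/dtau = -1.0000, dt/dtau = -0.5000
step 1:
  k1: at (s, t) = (1.000000, 0.250000), (ds/dtau, dt/dtau) = (-1.000000, -0.500000); Gamma_sss = 0.000000, Gamma_sst = 0.000000, Gamma_stt = -1.076923, Gamma_tss = 0.000000, Gamma_tst = 0.285714, Gamma_ttt = 0.000000; k1 = (-1.000000, -0.500000, 0.269231, -0.285714)
  k2: at (s, t) = (0.975000, 0.237500), (ds/dtau, dt/dtau) = (-0.993269, -0.507143); Gamma_sss = 0.000000, Gamma_sst = 0.000000, Gamma_stt = -1.069231, Gamma_tss = 0.000000, Gamma_tst = 0.287770, Gamma_ttt = 0.000000; k2 = (-0.993269, -0.507143, 0.275000, -0.289916)
  k3: at (s, t) = (0.975168, 0.237321), (ds/dtau, dt/dtau) = (-0.993125, -0.507248); Gamma_sss = 0.000000, Gamma_sst = 0.000000, Gamma_stt = -1.069283, Gamma_tss = 0.000000, Gamma_tst = 0.287756, Gamma_ttt = 0.000000; k3 = (-0.993125, -0.507248, 0.275127, -0.289920)
  k4: at (s, t) = (0.950344, 0.224638), (ds/dtau, dt/dtau) = (-0.986244, -0.514496); Gamma_sss = 0.000000, Gamma_sst = 0.000000, Gamma_stt = -1.061644, Gamma_tss = 0.000000, Gamma_tst = 0.289826, Gamma_ttt = 0.000000; k4 = (-0.986244, -0.514496, 0.281024, -0.294126)
  Y <- Y + (h/6)(k1 + 2k2 + 2k3 + k4): s = 0.9503, t = 0.2246, ds/dtau = -0.9862, dt/dtau = -0.5145
step 2:
  k1: at (s, t) = (0.950341, 0.224639), (ds/dtau, dt/dtau) = (-0.986246, -0.514496); Gamma_sss = 0.000000, Gamma_sst = 0.000000, Gamma_stt = -1.061644, Gamma_tss = 0.000000, Gamma_tst = 0.289826, Gamma_ttt = 0.000000; k1 = (-0.986246, -0.514496, 0.281023, -0.294127)
  k2: at (s, t) = (0.925685, 0.211777), (ds/dtau, dt/dtau) = (-0.979220, -0.521849); Gamma_sss = 0.000000, Gamma_sst = 0.000000, Gamma_stt = -1.054057, Gamma_tss = 0.000000, Gamma_tst = 0.291912, Gamma_ttt = 0.000000; k2 = (-0.979220, -0.521849, 0.287048, -0.298338)
  k3: at (s, t) = (0.925861, 0.211593), (ds/dtau, dt/dtau) = (-0.979070, -0.521954); Gamma_sss = 0.000000, Gamma_sst = 0.000000, Gamma_stt = -1.054111, Gamma_tss = 0.000000, Gamma_tst = 0.291897, Gamma_ttt = 0.000000; k3 = (-0.979070, -0.521954, 0.287178, -0.298336)
  k4: at (s, t) = (0.901388, 0.198542), (ds/dtau, dt/dtau) = (-0.971887, -0.529413); Gamma_sss = 0.000000, Gamma_sst = 0.000000, Gamma_stt = -1.046581, Gamma_tss = 0.000000, Gamma_tst = 0.293998, Gamma_ttt = 0.000000; k4 = (-0.971887, -0.529413, 0.293333, -0.302541)
  Y <- Y + (h/6)(k1 + 2k2 + 2k3 + k4): s = 0.9014, t = 0.1985, ds/dtau = -0.9719, dt/dtau = -0.5294
step 3:
  k1: at (s, t) = (0.901385, 0.198543), (ds/dtau, dt/dtau) = (-0.971889, -0.529413); Gamma_sss = 0.000000, Gamma_sst = 0.000000, Gamma_stt = -1.046580, Gamma_tss = 0.000000, Gamma_tst = 0.293998, Gamma_ttt = 0.000000; k1 = (-0.971889, -0.529413, 0.293333, -0.302542)
  k2: at (s, t) = (0.877088, 0.185308), (ds/dtau, dt/dtau) = (-0.964556, -0.536976); Gamma_sss = 0.000000, Gamma_sst = 0.000000, Gamma_stt = -1.039104, Gamma_tss = 0.000000, Gamma_tst = 0.296113, Gamma_ttt = 0.000000; k2 = (-0.964556, -0.536976, 0.299619, -0.306740)
  k3: at (s, t) = (0.877272, 0.185119), (ds/dtau, dt/dtau) = (-0.964399, -0.537081); Gamma_sss = 0.000000, Gamma_sst = 0.000000, Gamma_stt = -1.039160, Gamma_tss = 0.000000, Gamma_tst = 0.296097, Gamma_ttt = 0.000000; k3 = (-0.964399, -0.537081, 0.299752, -0.306733)
  k4: at (s, t) = (0.853166, 0.171689), (ds/dtau, dt/dtau) = (-0.956901, -0.544749); Gamma_sss = 0.000000, Gamma_sst = 0.000000, Gamma_stt = -1.031743, Gamma_tss = 0.000000, Gamma_tst = 0.298226, Gamma_ttt = 0.000000; k4 = (-0.956901, -0.544749, 0.306172, -0.310913)
  Y <- Y + (h/6)(k1 + 2k2 + 2k3 + k4): s = 0.8532, t = 0.1717, ds/dtau = -0.9569, dt/dtau = -0.5447


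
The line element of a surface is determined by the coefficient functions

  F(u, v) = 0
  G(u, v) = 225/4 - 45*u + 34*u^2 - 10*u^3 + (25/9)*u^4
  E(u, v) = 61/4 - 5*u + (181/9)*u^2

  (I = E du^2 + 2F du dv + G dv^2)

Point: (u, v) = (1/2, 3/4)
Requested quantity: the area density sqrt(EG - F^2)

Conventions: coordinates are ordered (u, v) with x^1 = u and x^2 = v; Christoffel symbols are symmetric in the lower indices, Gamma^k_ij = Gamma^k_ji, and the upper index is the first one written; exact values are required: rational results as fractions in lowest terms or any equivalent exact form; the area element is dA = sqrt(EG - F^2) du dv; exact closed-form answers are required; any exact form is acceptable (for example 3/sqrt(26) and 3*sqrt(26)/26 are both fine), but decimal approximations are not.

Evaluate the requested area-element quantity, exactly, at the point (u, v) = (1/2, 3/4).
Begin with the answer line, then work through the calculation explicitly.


Answer: sqrt(EG - F^2) = 77*sqrt(10)/9

E = 160/9, F = 0, G = 5929/144; EG - F^2 = 59290/81


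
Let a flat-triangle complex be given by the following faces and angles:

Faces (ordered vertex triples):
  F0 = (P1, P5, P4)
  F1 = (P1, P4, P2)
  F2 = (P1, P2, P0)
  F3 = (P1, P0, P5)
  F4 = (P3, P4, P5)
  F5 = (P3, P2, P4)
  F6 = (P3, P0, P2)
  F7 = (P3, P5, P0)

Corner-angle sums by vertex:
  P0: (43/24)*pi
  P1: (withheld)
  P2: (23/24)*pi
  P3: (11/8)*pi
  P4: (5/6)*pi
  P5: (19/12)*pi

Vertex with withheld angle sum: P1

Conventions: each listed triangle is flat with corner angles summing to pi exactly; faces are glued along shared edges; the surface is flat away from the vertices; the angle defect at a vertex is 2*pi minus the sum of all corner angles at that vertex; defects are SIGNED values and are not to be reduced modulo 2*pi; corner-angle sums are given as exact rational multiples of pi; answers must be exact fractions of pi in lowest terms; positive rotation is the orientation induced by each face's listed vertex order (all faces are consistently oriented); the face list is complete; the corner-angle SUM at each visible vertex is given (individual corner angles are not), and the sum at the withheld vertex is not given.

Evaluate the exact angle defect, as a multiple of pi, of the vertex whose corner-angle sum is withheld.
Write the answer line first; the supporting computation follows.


Answer: defect(P1) = (13/24)*pi

V = 6, E = 12, F = 8; chi = V - E + F = 2
Gauss-Bonnet: total defect = 2*pi*chi = 4*pi; visible defects sum to (83/24)*pi


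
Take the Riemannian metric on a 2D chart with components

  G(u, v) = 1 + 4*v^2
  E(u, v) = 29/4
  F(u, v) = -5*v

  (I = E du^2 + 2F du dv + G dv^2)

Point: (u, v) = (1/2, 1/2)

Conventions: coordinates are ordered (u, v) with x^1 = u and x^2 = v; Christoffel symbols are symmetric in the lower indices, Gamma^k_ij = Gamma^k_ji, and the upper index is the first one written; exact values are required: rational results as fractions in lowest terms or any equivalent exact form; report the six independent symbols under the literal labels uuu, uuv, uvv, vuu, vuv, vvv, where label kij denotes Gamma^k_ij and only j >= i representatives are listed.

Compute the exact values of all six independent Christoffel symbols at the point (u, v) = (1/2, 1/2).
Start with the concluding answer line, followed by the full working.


Answer: Gamma_uuu = 0, Gamma_uuv = 0, Gamma_uvv = -20/33, Gamma_vuu = 0, Gamma_vuv = 0, Gamma_vvv = 8/33

E = 29/4, F = -5/2, G = 2 at the point
E_u = 0, E_v = 0, F_u = 0, F_v = -5, G_u = 0, G_v = 4
EG - F^2 = 33/4;  g^inv = (4/33) * [[2, 5/2], [5/2, 29/4]]
first-kind symbols [ij,l] = (1/2)(d_i g_jl + d_j g_il - d_l g_ij): [uu,u] = E_u/2 = 0, [uu,v] = F_u - E_v/2 = 0, [uv,u] = E_v/2 = 0, [uv,v] = G_u/2 = 0, [vv,u] = F_v - G_u/2 = -5, [vv,v] = G_v/2 = 2
Gamma^u_ij = (G*[ij,u] - F*[ij,v])/(EG - F^2), Gamma^v_ij = (E*[ij,v] - F*[ij,u])/(EG - F^2)


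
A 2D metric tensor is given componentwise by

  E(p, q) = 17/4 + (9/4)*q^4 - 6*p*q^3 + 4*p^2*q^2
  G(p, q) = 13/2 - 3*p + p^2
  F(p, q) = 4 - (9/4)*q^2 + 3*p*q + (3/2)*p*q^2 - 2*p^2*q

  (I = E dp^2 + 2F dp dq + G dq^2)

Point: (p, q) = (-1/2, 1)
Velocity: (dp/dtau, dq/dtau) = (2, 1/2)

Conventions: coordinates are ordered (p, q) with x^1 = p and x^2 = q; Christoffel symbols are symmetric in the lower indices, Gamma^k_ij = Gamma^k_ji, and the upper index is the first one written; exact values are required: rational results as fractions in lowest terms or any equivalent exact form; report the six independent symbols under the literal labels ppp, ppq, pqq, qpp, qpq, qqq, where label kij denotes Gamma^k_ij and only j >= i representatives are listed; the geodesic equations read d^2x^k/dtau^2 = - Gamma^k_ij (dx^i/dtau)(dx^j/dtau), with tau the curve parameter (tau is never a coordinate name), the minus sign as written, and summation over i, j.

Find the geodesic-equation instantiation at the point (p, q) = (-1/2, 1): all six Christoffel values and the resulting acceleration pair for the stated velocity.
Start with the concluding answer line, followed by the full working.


Answer: Gamma_ppp = -358/685, Gamma_ppq = 644/685, Gamma_pqq = -396/685, Gamma_qpp = -334/685, Gamma_qpq = -88/685, Gamma_qqq = -48/685; accelerations (d^2p/dtau^2, d^2q/dtau^2) = (243/685, 1524/685)

E = 21/2, F = -1, G = 33/4 at the point
E_p = -10, E_q = 20, F_p = 13/2, F_q = -8, G_p = -4, G_q = 0
EG - F^2 = 685/8;  g^inv = (8/685) * [[33/4, 1], [1, 21/2]]
first-kind symbols [ij,l] = (1/2)(d_i g_jl + d_j g_il - d_l g_ij): [pp,p] = E_p/2 = -5, [pp,q] = F_p - E_q/2 = -7/2, [pq,p] = E_q/2 = 10, [pq,q] = G_p/2 = -2, [qq,p] = F_q - G_p/2 = -6, [qq,q] = G_q/2 = 0
Gamma^p_ij = (G*[ij,p] - F*[ij,q])/(EG - F^2), Gamma^q_ij = (E*[ij,q] - F*[ij,p])/(EG - F^2)
Gamma_ppp = -358/685, Gamma_ppq = 644/685, Gamma_pqq = -396/685, Gamma_qpp = -334/685, Gamma_qpq = -88/685, Gamma_qqq = -48/685
d^2p/dtau^2 = -(Gamma_ppp*(2)^2 + 2*Gamma_ppq*(2)*(1/2) + Gamma_pqq*(1/2)^2) = 243/685
d^2q/dtau^2 = -(Gamma_qpp*(2)^2 + 2*Gamma_qpq*(2)*(1/2) + Gamma_qqq*(1/2)^2) = 1524/685
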